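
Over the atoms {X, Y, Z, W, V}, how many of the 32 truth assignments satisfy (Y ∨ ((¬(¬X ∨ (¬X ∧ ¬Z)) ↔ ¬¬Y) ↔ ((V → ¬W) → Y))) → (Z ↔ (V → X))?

Initial set: {((Y ∨ ((¬(¬X ∨ (¬X ∧ ¬Z)) ↔ ¬¬Y) ↔ ((V → ¬W) → Y))) → (Z ↔ (V → X)))}.
((Y ∨ ((¬(¬X ∨ (¬X ∧ ¬Z)) ↔ ¬¬Y) ↔ ((V → ¬W) → Y))) → (Z ↔ (V → X))): β-rule — branch into ¬(Y ∨ ((¬(¬X ∨ (¬X ∧ ¬Z)) ↔ ¬¬Y) ↔ ((V → ¬W) → Y)))  //  (Z ↔ (V → X)).
  branch 1 (add ¬(Y ∨ ((¬(¬X ∨ (¬X ∧ ¬Z)) ↔ ¬¬Y) ↔ ((V → ¬W) → Y)))):
    ¬(Y ∨ ((¬(¬X ∨ (¬X ∧ ¬Z)) ↔ ¬¬Y) ↔ ((V → ¬W) → Y))): α-rule — add ¬Y, ¬((¬(¬X ∨ (¬X ∧ ¬Z)) ↔ ¬¬Y) ↔ ((V → ¬W) → Y)).
    ¬((¬(¬X ∨ (¬X ∧ ¬Z)) ↔ ¬¬Y) ↔ ((V → ¬W) → Y)): β-rule — branch into (¬(¬X ∨ (¬X ∧ ¬Z)) ↔ ¬¬Y), ¬((V → ¬W) → Y)  //  ¬(¬(¬X ∨ (¬X ∧ ¬Z)) ↔ ¬¬Y), ((V → ¬W) → Y).
      branch 1.1 (add (¬(¬X ∨ (¬X ∧ ¬Z)) ↔ ¬¬Y), ¬((V → ¬W) → Y)):
        ¬((V → ¬W) → Y): α-rule — add (V → ¬W), ¬Y.
        (¬(¬X ∨ (¬X ∧ ¬Z)) ↔ ¬¬Y): β-rule — branch into ¬(¬X ∨ (¬X ∧ ¬Z)), ¬¬Y  //  ¬¬(¬X ∨ (¬X ∧ ¬Z)), ¬¬¬Y.
          branch 1.1.1 (add ¬(¬X ∨ (¬X ∧ ¬Z)), ¬¬Y):
            ¬(¬X ∨ (¬X ∧ ¬Z)): α-rule — add ¬¬X, ¬(¬X ∧ ¬Z).
            ¬¬Y: drop double negation, giving Y.
            × closes — contains both Y and ¬Y.
          branch 1.1.2 (add ¬¬(¬X ∨ (¬X ∧ ¬Z)), ¬¬¬Y):
            ¬¬¬Y: drop double negation, giving ¬Y.
            (V → ¬W): β-rule — branch into ¬V  //  ¬W.
              branch 1.1.2.1 (add ¬V):
                ¬¬(¬X ∨ (¬X ∧ ¬Z)): β-rule — branch into ¬X  //  (¬X ∧ ¬Z).
                  branch 1.1.2.1.1 (add ¬X):
                    ○ open, literals {V=F, X=F, Y=F}.
                  branch 1.1.2.1.2 (add (¬X ∧ ¬Z)):
                    (¬X ∧ ¬Z): α-rule — add ¬X, ¬Z.
                    ○ open, literals {V=F, X=F, Y=F, Z=F}.
              branch 1.1.2.2 (add ¬W):
                ¬¬(¬X ∨ (¬X ∧ ¬Z)): β-rule — branch into ¬X  //  (¬X ∧ ¬Z).
                  branch 1.1.2.2.1 (add ¬X):
                    ○ open, literals {W=F, X=F, Y=F}.
                  branch 1.1.2.2.2 (add (¬X ∧ ¬Z)):
                    (¬X ∧ ¬Z): α-rule — add ¬X, ¬Z.
                    ○ open, literals {W=F, X=F, Y=F, Z=F}.
      branch 1.2 (add ¬(¬(¬X ∨ (¬X ∧ ¬Z)) ↔ ¬¬Y), ((V → ¬W) → Y)):
        ¬(¬(¬X ∨ (¬X ∧ ¬Z)) ↔ ¬¬Y): β-rule — branch into ¬(¬X ∨ (¬X ∧ ¬Z)), ¬¬¬Y  //  ¬¬(¬X ∨ (¬X ∧ ¬Z)), ¬¬Y.
          branch 1.2.1 (add ¬(¬X ∨ (¬X ∧ ¬Z)), ¬¬¬Y):
            ¬(¬X ∨ (¬X ∧ ¬Z)): α-rule — add ¬¬X, ¬(¬X ∧ ¬Z).
            ¬¬¬Y: drop double negation, giving ¬Y.
            ((V → ¬W) → Y): β-rule — branch into ¬(V → ¬W)  //  Y.
              branch 1.2.1.1 (add ¬(V → ¬W)):
                ¬(V → ¬W): α-rule — add V, ¬¬W.
                ¬(¬X ∧ ¬Z): β-rule — branch into ¬¬X  //  ¬¬Z.
                  branch 1.2.1.1.1 (add ¬¬X):
                    ○ open, literals {V=T, W=T, X=T, Y=F}.
                  branch 1.2.1.1.2 (add ¬¬Z):
                    ○ open, literals {V=T, W=T, X=T, Y=F, Z=T}.
              branch 1.2.1.2 (add Y):
                × closes — contains both Y and ¬Y.
          branch 1.2.2 (add ¬¬(¬X ∨ (¬X ∧ ¬Z)), ¬¬Y):
            ¬¬Y: drop double negation, giving Y.
            × closes — contains both Y and ¬Y.
  branch 2 (add (Z ↔ (V → X))):
    (Z ↔ (V → X)): β-rule — branch into Z, (V → X)  //  ¬Z, ¬(V → X).
      branch 2.1 (add Z, (V → X)):
        (V → X): β-rule — branch into ¬V  //  X.
          branch 2.1.1 (add ¬V):
            ○ open, literals {V=F, Z=T}.
          branch 2.1.2 (add X):
            ○ open, literals {X=T, Z=T}.
      branch 2.2 (add ¬Z, ¬(V → X)):
        ¬(V → X): α-rule — add V, ¬X.
        ○ open, literals {V=T, X=F, Z=F}.
3 branches closed, 9 open.
Each open branch fixes some atoms; the unmentioned ones are free. Counting distinct full assignments: branch {V=F, X=F, Y=F} (Z, W) contributes 4 new; branch {V=F, X=F, Y=F, Z=F} (W) contributes 0 new; branch {W=F, X=F, Y=F} (Z, V) contributes 2 new; branch {W=F, X=F, Y=F, Z=F} (V) contributes 0 new; branch {V=T, W=T, X=T, Y=F} (Z) contributes 2 new; branch {V=T, W=T, X=T, Y=F, Z=T} (none free) contributes 0 new; branch {V=F, Z=T} (X, Y, W) contributes 6 new; branch {X=T, Z=T} (Y, W, V) contributes 3 new; branch {V=T, X=F, Z=F} (Y, W) contributes 3 new. Total: 20.

20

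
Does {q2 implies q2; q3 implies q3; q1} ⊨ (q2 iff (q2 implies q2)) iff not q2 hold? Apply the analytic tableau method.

No

Initial set: {(q2 implies q2); (q3 implies q3); q1; not ((q2 iff (q2 implies q2)) iff not q2)}.
(q2 implies q2): β-rule — branch into not q2  //  q2.
  branch 1 (add not q2):
    (q3 implies q3): β-rule — branch into not q3  //  q3.
      branch 1.1 (add not q3):
        not ((q2 iff (q2 implies q2)) iff not q2): β-rule — branch into (q2 iff (q2 implies q2)), not not q2  //  not (q2 iff (q2 implies q2)), not q2.
          branch 1.1.1 (add (q2 iff (q2 implies q2)), not not q2):
            × closes — contains both q2 and not q2.
          branch 1.1.2 (add not (q2 iff (q2 implies q2)), not q2):
            not (q2 iff (q2 implies q2)): β-rule — branch into q2, not (q2 implies q2)  //  not q2, (q2 implies q2).
              branch 1.1.2.1 (add q2, not (q2 implies q2)):
                × closes — contains both q2 and not q2.
              branch 1.1.2.2 (add not q2, (q2 implies q2)):
                (q2 implies q2): β-rule — branch into not q2  //  q2.
                  branch 1.1.2.2.1 (add not q2):
                    ○ open, literals {q1=T, q2=F, q3=F}.
                  branch 1.1.2.2.2 (add q2):
                    × closes — contains both q2 and not q2.
      branch 1.2 (add q3):
        not ((q2 iff (q2 implies q2)) iff not q2): β-rule — branch into (q2 iff (q2 implies q2)), not not q2  //  not (q2 iff (q2 implies q2)), not q2.
          branch 1.2.1 (add (q2 iff (q2 implies q2)), not not q2):
            × closes — contains both q2 and not q2.
          branch 1.2.2 (add not (q2 iff (q2 implies q2)), not q2):
            not (q2 iff (q2 implies q2)): β-rule — branch into q2, not (q2 implies q2)  //  not q2, (q2 implies q2).
              branch 1.2.2.1 (add q2, not (q2 implies q2)):
                × closes — contains both q2 and not q2.
              branch 1.2.2.2 (add not q2, (q2 implies q2)):
                (q2 implies q2): β-rule — branch into not q2  //  q2.
                  branch 1.2.2.2.1 (add not q2):
                    ○ open, literals {q1=T, q2=F, q3=T}.
                  branch 1.2.2.2.2 (add q2):
                    × closes — contains both q2 and not q2.
  branch 2 (add q2):
    (q3 implies q3): β-rule — branch into not q3  //  q3.
      branch 2.1 (add not q3):
        not ((q2 iff (q2 implies q2)) iff not q2): β-rule — branch into (q2 iff (q2 implies q2)), not not q2  //  not (q2 iff (q2 implies q2)), not q2.
          branch 2.1.1 (add (q2 iff (q2 implies q2)), not not q2):
            (q2 iff (q2 implies q2)): β-rule — branch into q2, (q2 implies q2)  //  not q2, not (q2 implies q2).
              branch 2.1.1.1 (add q2, (q2 implies q2)):
                (q2 implies q2): β-rule — branch into not q2  //  q2.
                  branch 2.1.1.1.1 (add not q2):
                    × closes — contains both q2 and not q2.
                  branch 2.1.1.1.2 (add q2):
                    ○ open, literals {q1=T, q2=T, q3=F}.
              branch 2.1.1.2 (add not q2, not (q2 implies q2)):
                × closes — contains both q2 and not q2.
          branch 2.1.2 (add not (q2 iff (q2 implies q2)), not q2):
            × closes — contains both q2 and not q2.
      branch 2.2 (add q3):
        not ((q2 iff (q2 implies q2)) iff not q2): β-rule — branch into (q2 iff (q2 implies q2)), not not q2  //  not (q2 iff (q2 implies q2)), not q2.
          branch 2.2.1 (add (q2 iff (q2 implies q2)), not not q2):
            (q2 iff (q2 implies q2)): β-rule — branch into q2, (q2 implies q2)  //  not q2, not (q2 implies q2).
              branch 2.2.1.1 (add q2, (q2 implies q2)):
                (q2 implies q2): β-rule — branch into not q2  //  q2.
                  branch 2.2.1.1.1 (add not q2):
                    × closes — contains both q2 and not q2.
                  branch 2.2.1.1.2 (add q2):
                    ○ open, literals {q1=T, q2=T, q3=T}.
              branch 2.2.1.2 (add not q2, not (q2 implies q2)):
                × closes — contains both q2 and not q2.
          branch 2.2.2 (add not (q2 iff (q2 implies q2)), not q2):
            × closes — contains both q2 and not q2.
12 branches closed, 4 open.
An open branch gives a countermodel: q1=T, q2=F, q3=F (unmentioned atoms arbitrary); the premises hold there but the conclusion fails.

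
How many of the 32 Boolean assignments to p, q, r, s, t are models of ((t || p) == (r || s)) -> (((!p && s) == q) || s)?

Initial set: {(((t || p) == (r || s)) -> (((!p && s) == q) || s))}.
(((t || p) == (r || s)) -> (((!p && s) == q) || s)): β-rule — branch into !((t || p) == (r || s))  //  (((!p && s) == q) || s).
  branch 1 (add !((t || p) == (r || s))):
    !((t || p) == (r || s)): β-rule — branch into (t || p), !(r || s)  //  !(t || p), (r || s).
      branch 1.1 (add (t || p), !(r || s)):
        !(r || s): α-rule — add !r, !s.
        (t || p): β-rule — branch into t  //  p.
          branch 1.1.1 (add t):
            ○ open, literals {r=0, s=0, t=1}.
          branch 1.1.2 (add p):
            ○ open, literals {p=1, r=0, s=0}.
      branch 1.2 (add !(t || p), (r || s)):
        !(t || p): α-rule — add !t, !p.
        (r || s): β-rule — branch into r  //  s.
          branch 1.2.1 (add r):
            ○ open, literals {p=0, r=1, t=0}.
          branch 1.2.2 (add s):
            ○ open, literals {p=0, s=1, t=0}.
  branch 2 (add (((!p && s) == q) || s)):
    (((!p && s) == q) || s): β-rule — branch into ((!p && s) == q)  //  s.
      branch 2.1 (add ((!p && s) == q)):
        ((!p && s) == q): β-rule — branch into (!p && s), q  //  !(!p && s), !q.
          branch 2.1.1 (add (!p && s), q):
            (!p && s): α-rule — add !p, s.
            ○ open, literals {p=0, q=1, s=1}.
          branch 2.1.2 (add !(!p && s), !q):
            !(!p && s): β-rule — branch into !!p  //  !s.
              branch 2.1.2.1 (add !!p):
                ○ open, literals {p=1, q=0}.
              branch 2.1.2.2 (add !s):
                ○ open, literals {q=0, s=0}.
      branch 2.2 (add s):
        ○ open, literals {s=1}.
0 branches closed, 8 open.
Each open branch fixes some atoms; the unmentioned ones are free. Counting distinct full assignments: branch {r=0, s=0, t=1} (p, q) contributes 4 new; branch {p=1, r=0, s=0} (q, t) contributes 2 new; branch {p=0, r=1, t=0} (q, s) contributes 4 new; branch {p=0, s=1, t=0} (q, r) contributes 2 new; branch {p=0, q=1, s=1} (r, t) contributes 2 new; branch {p=1, q=0} (r, s, t) contributes 6 new; branch {q=0, s=0} (p, r, t) contributes 2 new; branch {s=1} (p, q, r, t) contributes 6 new. Total: 28.

28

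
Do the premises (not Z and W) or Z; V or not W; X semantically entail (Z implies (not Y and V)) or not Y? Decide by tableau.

Initial set: {((not Z and W) or Z); (V or not W); X; not ((Z implies (not Y and V)) or not Y)}.
not ((Z implies (not Y and V)) or not Y): α-rule — add not (Z implies (not Y and V)), not not Y.
not (Z implies (not Y and V)): α-rule — add Z, not (not Y and V).
((not Z and W) or Z): β-rule — branch into (not Z and W)  //  Z.
  branch 1 (add (not Z and W)):
    (not Z and W): α-rule — add not Z, W.
    × closes — contains both Z and not Z.
  branch 2 (add Z):
    (V or not W): β-rule — branch into V  //  not W.
      branch 2.1 (add V):
        not (not Y and V): β-rule — branch into not not Y  //  not V.
          branch 2.1.1 (add not not Y):
            ○ open, literals {V=true, X=true, Y=true, Z=true}.
          branch 2.1.2 (add not V):
            × closes — contains both V and not V.
      branch 2.2 (add not W):
        not (not Y and V): β-rule — branch into not not Y  //  not V.
          branch 2.2.1 (add not not Y):
            ○ open, literals {W=false, X=true, Y=true, Z=true}.
          branch 2.2.2 (add not V):
            ○ open, literals {V=false, W=false, X=true, Y=true, Z=true}.
2 branches closed, 3 open.
An open branch gives a countermodel: V=true, X=true, Y=true, Z=true (unmentioned atoms arbitrary); the premises hold there but the conclusion fails.

No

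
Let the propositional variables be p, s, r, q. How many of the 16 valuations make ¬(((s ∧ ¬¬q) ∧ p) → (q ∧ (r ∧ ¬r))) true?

Initial set: {¬(((s ∧ ¬¬q) ∧ p) → (q ∧ (r ∧ ¬r)))}.
¬(((s ∧ ¬¬q) ∧ p) → (q ∧ (r ∧ ¬r))): α-rule — add ((s ∧ ¬¬q) ∧ p), ¬(q ∧ (r ∧ ¬r)).
((s ∧ ¬¬q) ∧ p): α-rule — add (s ∧ ¬¬q), p.
(s ∧ ¬¬q): α-rule — add s, ¬¬q.
¬¬q: drop double negation, giving q.
¬(q ∧ (r ∧ ¬r)): β-rule — branch into ¬q  //  ¬(r ∧ ¬r).
  branch 1 (add ¬q):
    × closes — contains both q and ¬q.
  branch 2 (add ¬(r ∧ ¬r)):
    ¬(r ∧ ¬r): β-rule — branch into ¬r  //  ¬¬r.
      branch 2.1 (add ¬r):
        ○ open, literals {p=1, q=1, r=0, s=1}.
      branch 2.2 (add ¬¬r):
        ○ open, literals {p=1, q=1, r=1, s=1}.
1 branch closed, 2 open.
Each open branch fixes some atoms; the unmentioned ones are free. Counting distinct full assignments: branch {p=1, q=1, r=0, s=1} (none free) contributes 1 new; branch {p=1, q=1, r=1, s=1} (none free) contributes 1 new. Total: 2.

2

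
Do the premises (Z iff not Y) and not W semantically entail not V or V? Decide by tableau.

Initial set: {((Z iff not Y) and not W); not (not V or V)}.
((Z iff not Y) and not W): α-rule — add (Z iff not Y), not W.
not (not V or V): α-rule — add not not V, not V.
× closes — contains both V and not V.
All 1 branch closes.
Every branch closed, so the premises entail the conclusion.

Yes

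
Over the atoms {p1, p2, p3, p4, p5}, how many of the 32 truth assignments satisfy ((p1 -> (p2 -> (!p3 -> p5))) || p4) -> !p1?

17

Initial set: {(((p1 -> (p2 -> (!p3 -> p5))) || p4) -> !p1)}.
(((p1 -> (p2 -> (!p3 -> p5))) || p4) -> !p1): β-rule — branch into !((p1 -> (p2 -> (!p3 -> p5))) || p4)  //  !p1.
  branch 1 (add !((p1 -> (p2 -> (!p3 -> p5))) || p4)):
    !((p1 -> (p2 -> (!p3 -> p5))) || p4): α-rule — add !(p1 -> (p2 -> (!p3 -> p5))), !p4.
    !(p1 -> (p2 -> (!p3 -> p5))): α-rule — add p1, !(p2 -> (!p3 -> p5)).
    !(p2 -> (!p3 -> p5)): α-rule — add p2, !(!p3 -> p5).
    !(!p3 -> p5): α-rule — add !p3, !p5.
    ○ open, literals {p1=T, p2=T, p3=F, p4=F, p5=F}.
  branch 2 (add !p1):
    ○ open, literals {p1=F}.
0 branches closed, 2 open.
Each open branch fixes some atoms; the unmentioned ones are free. Counting distinct full assignments: branch {p1=T, p2=T, p3=F, p4=F, p5=F} (none free) contributes 1 new; branch {p1=F} (p2, p3, p4, p5) contributes 16 new. Total: 17.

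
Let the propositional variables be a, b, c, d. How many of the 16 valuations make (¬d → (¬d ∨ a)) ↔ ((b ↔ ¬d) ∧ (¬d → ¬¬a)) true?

Initial set: {T ((¬d → (¬d ∨ a)) ↔ ((b ↔ ¬d) ∧ (¬d → ¬¬a)))}.
T ((¬d → (¬d ∨ a)) ↔ ((b ↔ ¬d) ∧ (¬d → ¬¬a))): β-rule — branch into T (¬d → (¬d ∨ a)), T ((b ↔ ¬d) ∧ (¬d → ¬¬a))  //  F (¬d → (¬d ∨ a)), F ((b ↔ ¬d) ∧ (¬d → ¬¬a)).
  branch 1 (add T (¬d → (¬d ∨ a)), T ((b ↔ ¬d) ∧ (¬d → ¬¬a))):
    T ((b ↔ ¬d) ∧ (¬d → ¬¬a)): α-rule — add T (b ↔ ¬d), T (¬d → ¬¬a).
    T (¬d → (¬d ∨ a)): β-rule — branch into F ¬d  //  T (¬d ∨ a).
      branch 1.1 (add F ¬d):
        T (b ↔ ¬d): β-rule — branch into T b, T ¬d  //  F b, F ¬d.
          branch 1.1.1 (add T b, T ¬d):
            × closes — contains both d and ¬d.
          branch 1.1.2 (add F b, F ¬d):
            T (¬d → ¬¬a): β-rule — branch into F ¬d  //  T ¬¬a.
              branch 1.1.2.1 (add F ¬d):
                ○ open, literals {b=F, d=T}.
              branch 1.1.2.2 (add T ¬¬a):
                T ¬¬a: drop double negation, giving T a.
                ○ open, literals {a=T, b=F, d=T}.
      branch 1.2 (add T (¬d ∨ a)):
        T (b ↔ ¬d): β-rule — branch into T b, T ¬d  //  F b, F ¬d.
          branch 1.2.1 (add T b, T ¬d):
            T (¬d → ¬¬a): β-rule — branch into F ¬d  //  T ¬¬a.
              branch 1.2.1.1 (add F ¬d):
                × closes — contains both d and ¬d.
              branch 1.2.1.2 (add T ¬¬a):
                T ¬¬a: drop double negation, giving T a.
                T (¬d ∨ a): β-rule — branch into T ¬d  //  T a.
                  branch 1.2.1.2.1 (add T ¬d):
                    ○ open, literals {a=T, b=T, d=F}.
                  branch 1.2.1.2.2 (add T a):
                    ○ open, literals {a=T, b=T, d=F}.
          branch 1.2.2 (add F b, F ¬d):
            T (¬d → ¬¬a): β-rule — branch into F ¬d  //  T ¬¬a.
              branch 1.2.2.1 (add F ¬d):
                T (¬d ∨ a): β-rule — branch into T ¬d  //  T a.
                  branch 1.2.2.1.1 (add T ¬d):
                    × closes — contains both d and ¬d.
                  branch 1.2.2.1.2 (add T a):
                    ○ open, literals {a=T, b=F, d=T}.
              branch 1.2.2.2 (add T ¬¬a):
                T ¬¬a: drop double negation, giving T a.
                T (¬d ∨ a): β-rule — branch into T ¬d  //  T a.
                  branch 1.2.2.2.1 (add T ¬d):
                    × closes — contains both d and ¬d.
                  branch 1.2.2.2.2 (add T a):
                    ○ open, literals {a=T, b=F, d=T}.
  branch 2 (add F (¬d → (¬d ∨ a)), F ((b ↔ ¬d) ∧ (¬d → ¬¬a))):
    F (¬d → (¬d ∨ a)): α-rule — add T ¬d, F (¬d ∨ a).
    F (¬d ∨ a): α-rule — add F ¬d, F a.
    × closes — contains both d and ¬d.
5 branches closed, 6 open.
Each open branch fixes some atoms; the unmentioned ones are free. Counting distinct full assignments: branch {b=F, d=T} (a, c) contributes 4 new; branch {a=T, b=F, d=T} (c) contributes 0 new; branch {a=T, b=T, d=F} (c) contributes 2 new; branch {a=T, b=T, d=F} (c) contributes 0 new; branch {a=T, b=F, d=T} (c) contributes 0 new; branch {a=T, b=F, d=T} (c) contributes 0 new. Total: 6.

6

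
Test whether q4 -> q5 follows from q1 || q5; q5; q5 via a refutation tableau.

Initial set: {(q1 || q5); q5; q5; !(q4 -> q5)}.
!(q4 -> q5): α-rule — add q4, !q5.
× closes — contains both q5 and !q5.
All 1 branch closes.
Every branch closed, so the premises entail the conclusion.

Yes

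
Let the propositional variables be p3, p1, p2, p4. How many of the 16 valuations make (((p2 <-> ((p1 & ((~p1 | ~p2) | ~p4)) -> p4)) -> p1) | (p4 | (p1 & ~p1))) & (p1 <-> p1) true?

Initial set: {((((p2 <-> ((p1 & ((~p1 | ~p2) | ~p4)) -> p4)) -> p1) | (p4 | (p1 & ~p1))) & (p1 <-> p1))}.
((((p2 <-> ((p1 & ((~p1 | ~p2) | ~p4)) -> p4)) -> p1) | (p4 | (p1 & ~p1))) & (p1 <-> p1)): α-rule — add (((p2 <-> ((p1 & ((~p1 | ~p2) | ~p4)) -> p4)) -> p1) | (p4 | (p1 & ~p1))), (p1 <-> p1).
(((p2 <-> ((p1 & ((~p1 | ~p2) | ~p4)) -> p4)) -> p1) | (p4 | (p1 & ~p1))): β-rule — branch into ((p2 <-> ((p1 & ((~p1 | ~p2) | ~p4)) -> p4)) -> p1)  //  (p4 | (p1 & ~p1)).
  branch 1 (add ((p2 <-> ((p1 & ((~p1 | ~p2) | ~p4)) -> p4)) -> p1)):
    (p1 <-> p1): β-rule — branch into p1, p1  //  ~p1, ~p1.
      branch 1.1 (add p1, p1):
        ((p2 <-> ((p1 & ((~p1 | ~p2) | ~p4)) -> p4)) -> p1): β-rule — branch into ~(p2 <-> ((p1 & ((~p1 | ~p2) | ~p4)) -> p4))  //  p1.
          branch 1.1.1 (add ~(p2 <-> ((p1 & ((~p1 | ~p2) | ~p4)) -> p4))):
            ~(p2 <-> ((p1 & ((~p1 | ~p2) | ~p4)) -> p4)): β-rule — branch into p2, ~((p1 & ((~p1 | ~p2) | ~p4)) -> p4)  //  ~p2, ((p1 & ((~p1 | ~p2) | ~p4)) -> p4).
              branch 1.1.1.1 (add p2, ~((p1 & ((~p1 | ~p2) | ~p4)) -> p4)):
                ~((p1 & ((~p1 | ~p2) | ~p4)) -> p4): α-rule — add (p1 & ((~p1 | ~p2) | ~p4)), ~p4.
                (p1 & ((~p1 | ~p2) | ~p4)): α-rule — add p1, ((~p1 | ~p2) | ~p4).
                ((~p1 | ~p2) | ~p4): β-rule — branch into (~p1 | ~p2)  //  ~p4.
                  branch 1.1.1.1.1 (add (~p1 | ~p2)):
                    (~p1 | ~p2): β-rule — branch into ~p1  //  ~p2.
                      branch 1.1.1.1.1.1 (add ~p1):
                        × closes — contains both p1 and ~p1.
                      branch 1.1.1.1.1.2 (add ~p2):
                        × closes — contains both p2 and ~p2.
                  branch 1.1.1.1.2 (add ~p4):
                    ○ open, literals {p1=T, p2=T, p4=F}.
              branch 1.1.1.2 (add ~p2, ((p1 & ((~p1 | ~p2) | ~p4)) -> p4)):
                ((p1 & ((~p1 | ~p2) | ~p4)) -> p4): β-rule — branch into ~(p1 & ((~p1 | ~p2) | ~p4))  //  p4.
                  branch 1.1.1.2.1 (add ~(p1 & ((~p1 | ~p2) | ~p4))):
                    ~(p1 & ((~p1 | ~p2) | ~p4)): β-rule — branch into ~p1  //  ~((~p1 | ~p2) | ~p4).
                      branch 1.1.1.2.1.1 (add ~p1):
                        × closes — contains both p1 and ~p1.
                      branch 1.1.1.2.1.2 (add ~((~p1 | ~p2) | ~p4)):
                        ~((~p1 | ~p2) | ~p4): α-rule — add ~(~p1 | ~p2), ~~p4.
                        ~(~p1 | ~p2): α-rule — add ~~p1, ~~p2.
                        × closes — contains both p2 and ~p2.
                  branch 1.1.1.2.2 (add p4):
                    ○ open, literals {p1=T, p2=F, p4=T}.
          branch 1.1.2 (add p1):
            ○ open, literals {p1=T}.
      branch 1.2 (add ~p1, ~p1):
        ((p2 <-> ((p1 & ((~p1 | ~p2) | ~p4)) -> p4)) -> p1): β-rule — branch into ~(p2 <-> ((p1 & ((~p1 | ~p2) | ~p4)) -> p4))  //  p1.
          branch 1.2.1 (add ~(p2 <-> ((p1 & ((~p1 | ~p2) | ~p4)) -> p4))):
            ~(p2 <-> ((p1 & ((~p1 | ~p2) | ~p4)) -> p4)): β-rule — branch into p2, ~((p1 & ((~p1 | ~p2) | ~p4)) -> p4)  //  ~p2, ((p1 & ((~p1 | ~p2) | ~p4)) -> p4).
              branch 1.2.1.1 (add p2, ~((p1 & ((~p1 | ~p2) | ~p4)) -> p4)):
                ~((p1 & ((~p1 | ~p2) | ~p4)) -> p4): α-rule — add (p1 & ((~p1 | ~p2) | ~p4)), ~p4.
                (p1 & ((~p1 | ~p2) | ~p4)): α-rule — add p1, ((~p1 | ~p2) | ~p4).
                × closes — contains both p1 and ~p1.
              branch 1.2.1.2 (add ~p2, ((p1 & ((~p1 | ~p2) | ~p4)) -> p4)):
                ((p1 & ((~p1 | ~p2) | ~p4)) -> p4): β-rule — branch into ~(p1 & ((~p1 | ~p2) | ~p4))  //  p4.
                  branch 1.2.1.2.1 (add ~(p1 & ((~p1 | ~p2) | ~p4))):
                    ~(p1 & ((~p1 | ~p2) | ~p4)): β-rule — branch into ~p1  //  ~((~p1 | ~p2) | ~p4).
                      branch 1.2.1.2.1.1 (add ~p1):
                        ○ open, literals {p1=F, p2=F}.
                      branch 1.2.1.2.1.2 (add ~((~p1 | ~p2) | ~p4)):
                        ~((~p1 | ~p2) | ~p4): α-rule — add ~(~p1 | ~p2), ~~p4.
                        ~(~p1 | ~p2): α-rule — add ~~p1, ~~p2.
                        × closes — contains both p1 and ~p1.
                  branch 1.2.1.2.2 (add p4):
                    ○ open, literals {p1=F, p2=F, p4=T}.
          branch 1.2.2 (add p1):
            × closes — contains both p1 and ~p1.
  branch 2 (add (p4 | (p1 & ~p1))):
    (p1 <-> p1): β-rule — branch into p1, p1  //  ~p1, ~p1.
      branch 2.1 (add p1, p1):
        (p4 | (p1 & ~p1)): β-rule — branch into p4  //  (p1 & ~p1).
          branch 2.1.1 (add p4):
            ○ open, literals {p1=T, p4=T}.
          branch 2.1.2 (add (p1 & ~p1)):
            (p1 & ~p1): α-rule — add p1, ~p1.
            × closes — contains both p1 and ~p1.
      branch 2.2 (add ~p1, ~p1):
        (p4 | (p1 & ~p1)): β-rule — branch into p4  //  (p1 & ~p1).
          branch 2.2.1 (add p4):
            ○ open, literals {p1=F, p4=T}.
          branch 2.2.2 (add (p1 & ~p1)):
            (p1 & ~p1): α-rule — add p1, ~p1.
            × closes — contains both p1 and ~p1.
9 branches closed, 7 open.
Each open branch fixes some atoms; the unmentioned ones are free. Counting distinct full assignments: branch {p1=T, p2=T, p4=F} (p3) contributes 2 new; branch {p1=T, p2=F, p4=T} (p3) contributes 2 new; branch {p1=T} (p3, p2, p4) contributes 4 new; branch {p1=F, p2=F} (p3, p4) contributes 4 new; branch {p1=F, p2=F, p4=T} (p3) contributes 0 new; branch {p1=T, p4=T} (p3, p2) contributes 0 new; branch {p1=F, p4=T} (p3, p2) contributes 2 new. Total: 14.

14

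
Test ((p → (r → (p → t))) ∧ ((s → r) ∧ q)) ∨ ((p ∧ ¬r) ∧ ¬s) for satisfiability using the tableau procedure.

Initial set: {T (((p → (r → (p → t))) ∧ ((s → r) ∧ q)) ∨ ((p ∧ ¬r) ∧ ¬s))}.
T (((p → (r → (p → t))) ∧ ((s → r) ∧ q)) ∨ ((p ∧ ¬r) ∧ ¬s)): β-rule — branch into T ((p → (r → (p → t))) ∧ ((s → r) ∧ q))  //  T ((p ∧ ¬r) ∧ ¬s).
  branch 1 (add T ((p → (r → (p → t))) ∧ ((s → r) ∧ q))):
    T ((p → (r → (p → t))) ∧ ((s → r) ∧ q)): α-rule — add T (p → (r → (p → t))), T ((s → r) ∧ q).
    T ((s → r) ∧ q): α-rule — add T (s → r), T q.
    T (p → (r → (p → t))): β-rule — branch into F p  //  T (r → (p → t)).
      branch 1.1 (add F p):
        T (s → r): β-rule — branch into F s  //  T r.
          branch 1.1.1 (add F s):
            ○ open, literals {p=0, q=1, s=0}.
          branch 1.1.2 (add T r):
            ○ open, literals {p=0, q=1, r=1}.
      branch 1.2 (add T (r → (p → t))):
        T (s → r): β-rule — branch into F s  //  T r.
          branch 1.2.1 (add F s):
            T (r → (p → t)): β-rule — branch into F r  //  T (p → t).
              branch 1.2.1.1 (add F r):
                ○ open, literals {q=1, r=0, s=0}.
              branch 1.2.1.2 (add T (p → t)):
                T (p → t): β-rule — branch into F p  //  T t.
                  branch 1.2.1.2.1 (add F p):
                    ○ open, literals {p=0, q=1, s=0}.
                  branch 1.2.1.2.2 (add T t):
                    ○ open, literals {q=1, s=0, t=1}.
          branch 1.2.2 (add T r):
            T (r → (p → t)): β-rule — branch into F r  //  T (p → t).
              branch 1.2.2.1 (add F r):
                × closes — contains both r and ¬r.
              branch 1.2.2.2 (add T (p → t)):
                T (p → t): β-rule — branch into F p  //  T t.
                  branch 1.2.2.2.1 (add F p):
                    ○ open, literals {p=0, q=1, r=1}.
                  branch 1.2.2.2.2 (add T t):
                    ○ open, literals {q=1, r=1, t=1}.
  branch 2 (add T ((p ∧ ¬r) ∧ ¬s)):
    T ((p ∧ ¬r) ∧ ¬s): α-rule — add T (p ∧ ¬r), T ¬s.
    T (p ∧ ¬r): α-rule — add T p, T ¬r.
    ○ open, literals {p=1, r=0, s=0}.
1 branch closed, 8 open.
An open branch gives a satisfying assignment: p=0, q=1, s=0.

Satisfiable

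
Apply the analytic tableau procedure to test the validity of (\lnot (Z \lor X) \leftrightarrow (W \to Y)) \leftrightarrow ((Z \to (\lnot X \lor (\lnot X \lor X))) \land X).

Assume the negation and expand:
Initial set: {\lnot ((\lnot (Z \lor X) \leftrightarrow (W \to Y)) \leftrightarrow ((Z \to (\lnot X \lor (\lnot X \lor X))) \land X))}.
\lnot ((\lnot (Z \lor X) \leftrightarrow (W \to Y)) \leftrightarrow ((Z \to (\lnot X \lor (\lnot X \lor X))) \land X)): β-rule — branch into (\lnot (Z \lor X) \leftrightarrow (W \to Y)), \lnot ((Z \to (\lnot X \lor (\lnot X \lor X))) \land X)  //  \lnot (\lnot (Z \lor X) \leftrightarrow (W \to Y)), ((Z \to (\lnot X \lor (\lnot X \lor X))) \land X).
  branch 1 (add (\lnot (Z \lor X) \leftrightarrow (W \to Y)), \lnot ((Z \to (\lnot X \lor (\lnot X \lor X))) \land X)):
    (\lnot (Z \lor X) \leftrightarrow (W \to Y)): β-rule — branch into \lnot (Z \lor X), (W \to Y)  //  \lnot \lnot (Z \lor X), \lnot (W \to Y).
      branch 1.1 (add \lnot (Z \lor X), (W \to Y)):
        \lnot (Z \lor X): α-rule — add \lnot Z, \lnot X.
        \lnot ((Z \to (\lnot X \lor (\lnot X \lor X))) \land X): β-rule — branch into \lnot (Z \to (\lnot X \lor (\lnot X \lor X)))  //  \lnot X.
          branch 1.1.1 (add \lnot (Z \to (\lnot X \lor (\lnot X \lor X)))):
            \lnot (Z \to (\lnot X \lor (\lnot X \lor X))): α-rule — add Z, \lnot (\lnot X \lor (\lnot X \lor X)).
            × closes — contains both Z and \lnot Z.
          branch 1.1.2 (add \lnot X):
            (W \to Y): β-rule — branch into \lnot W  //  Y.
              branch 1.1.2.1 (add \lnot W):
                ○ open, literals {W=false, X=false, Z=false}.
              branch 1.1.2.2 (add Y):
                ○ open, literals {X=false, Y=true, Z=false}.
      branch 1.2 (add \lnot \lnot (Z \lor X), \lnot (W \to Y)):
        \lnot (W \to Y): α-rule — add W, \lnot Y.
        \lnot ((Z \to (\lnot X \lor (\lnot X \lor X))) \land X): β-rule — branch into \lnot (Z \to (\lnot X \lor (\lnot X \lor X)))  //  \lnot X.
          branch 1.2.1 (add \lnot (Z \to (\lnot X \lor (\lnot X \lor X)))):
            \lnot (Z \to (\lnot X \lor (\lnot X \lor X))): α-rule — add Z, \lnot (\lnot X \lor (\lnot X \lor X)).
            \lnot (\lnot X \lor (\lnot X \lor X)): α-rule — add \lnot \lnot X, \lnot (\lnot X \lor X).
            \lnot (\lnot X \lor X): α-rule — add \lnot \lnot X, \lnot X.
            × closes — contains both X and \lnot X.
          branch 1.2.2 (add \lnot X):
            \lnot \lnot (Z \lor X): β-rule — branch into Z  //  X.
              branch 1.2.2.1 (add Z):
                ○ open, literals {W=true, X=false, Y=false, Z=true}.
              branch 1.2.2.2 (add X):
                × closes — contains both X and \lnot X.
  branch 2 (add \lnot (\lnot (Z \lor X) \leftrightarrow (W \to Y)), ((Z \to (\lnot X \lor (\lnot X \lor X))) \land X)):
    ((Z \to (\lnot X \lor (\lnot X \lor X))) \land X): α-rule — add (Z \to (\lnot X \lor (\lnot X \lor X))), X.
    \lnot (\lnot (Z \lor X) \leftrightarrow (W \to Y)): β-rule — branch into \lnot (Z \lor X), \lnot (W \to Y)  //  \lnot \lnot (Z \lor X), (W \to Y).
      branch 2.1 (add \lnot (Z \lor X), \lnot (W \to Y)):
        \lnot (Z \lor X): α-rule — add \lnot Z, \lnot X.
        × closes — contains both X and \lnot X.
      branch 2.2 (add \lnot \lnot (Z \lor X), (W \to Y)):
        (Z \to (\lnot X \lor (\lnot X \lor X))): β-rule — branch into \lnot Z  //  (\lnot X \lor (\lnot X \lor X)).
          branch 2.2.1 (add \lnot Z):
            \lnot \lnot (Z \lor X): β-rule — branch into Z  //  X.
              branch 2.2.1.1 (add Z):
                × closes — contains both Z and \lnot Z.
              branch 2.2.1.2 (add X):
                (W \to Y): β-rule — branch into \lnot W  //  Y.
                  branch 2.2.1.2.1 (add \lnot W):
                    ○ open, literals {W=false, X=true, Z=false}.
                  branch 2.2.1.2.2 (add Y):
                    ○ open, literals {X=true, Y=true, Z=false}.
          branch 2.2.2 (add (\lnot X \lor (\lnot X \lor X))):
            \lnot \lnot (Z \lor X): β-rule — branch into Z  //  X.
              branch 2.2.2.1 (add Z):
                (W \to Y): β-rule — branch into \lnot W  //  Y.
                  branch 2.2.2.1.1 (add \lnot W):
                    (\lnot X \lor (\lnot X \lor X)): β-rule — branch into \lnot X  //  (\lnot X \lor X).
                      branch 2.2.2.1.1.1 (add \lnot X):
                        × closes — contains both X and \lnot X.
                      branch 2.2.2.1.1.2 (add (\lnot X \lor X)):
                        (\lnot X \lor X): β-rule — branch into \lnot X  //  X.
                          branch 2.2.2.1.1.2.1 (add \lnot X):
                            × closes — contains both X and \lnot X.
                          branch 2.2.2.1.1.2.2 (add X):
                            ○ open, literals {W=false, X=true, Z=true}.
                  branch 2.2.2.1.2 (add Y):
                    (\lnot X \lor (\lnot X \lor X)): β-rule — branch into \lnot X  //  (\lnot X \lor X).
                      branch 2.2.2.1.2.1 (add \lnot X):
                        × closes — contains both X and \lnot X.
                      branch 2.2.2.1.2.2 (add (\lnot X \lor X)):
                        (\lnot X \lor X): β-rule — branch into \lnot X  //  X.
                          branch 2.2.2.1.2.2.1 (add \lnot X):
                            × closes — contains both X and \lnot X.
                          branch 2.2.2.1.2.2.2 (add X):
                            ○ open, literals {X=true, Y=true, Z=true}.
              branch 2.2.2.2 (add X):
                (W \to Y): β-rule — branch into \lnot W  //  Y.
                  branch 2.2.2.2.1 (add \lnot W):
                    (\lnot X \lor (\lnot X \lor X)): β-rule — branch into \lnot X  //  (\lnot X \lor X).
                      branch 2.2.2.2.1.1 (add \lnot X):
                        × closes — contains both X and \lnot X.
                      branch 2.2.2.2.1.2 (add (\lnot X \lor X)):
                        (\lnot X \lor X): β-rule — branch into \lnot X  //  X.
                          branch 2.2.2.2.1.2.1 (add \lnot X):
                            × closes — contains both X and \lnot X.
                          branch 2.2.2.2.1.2.2 (add X):
                            ○ open, literals {W=false, X=true}.
                  branch 2.2.2.2.2 (add Y):
                    (\lnot X \lor (\lnot X \lor X)): β-rule — branch into \lnot X  //  (\lnot X \lor X).
                      branch 2.2.2.2.2.1 (add \lnot X):
                        × closes — contains both X and \lnot X.
                      branch 2.2.2.2.2.2 (add (\lnot X \lor X)):
                        (\lnot X \lor X): β-rule — branch into \lnot X  //  X.
                          branch 2.2.2.2.2.2.1 (add \lnot X):
                            × closes — contains both X and \lnot X.
                          branch 2.2.2.2.2.2.2 (add X):
                            ○ open, literals {X=true, Y=true}.
13 branches closed, 9 open.
An open branch gives a countermodel: W=false, X=false, Z=false (unmentioned atoms arbitrary); under it the original formula is false.

Not valid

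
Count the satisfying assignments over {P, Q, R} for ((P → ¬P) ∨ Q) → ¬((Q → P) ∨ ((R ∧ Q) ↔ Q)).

Initial set: {T (((P → ¬P) ∨ Q) → ¬((Q → P) ∨ ((R ∧ Q) ↔ Q)))}.
T (((P → ¬P) ∨ Q) → ¬((Q → P) ∨ ((R ∧ Q) ↔ Q))): β-rule — branch into F ((P → ¬P) ∨ Q)  //  T ¬((Q → P) ∨ ((R ∧ Q) ↔ Q)).
  branch 1 (add F ((P → ¬P) ∨ Q)):
    F ((P → ¬P) ∨ Q): α-rule — add F (P → ¬P), F Q.
    F (P → ¬P): α-rule — add T P, F ¬P.
    ○ open, literals {P=T, Q=F}.
  branch 2 (add T ¬((Q → P) ∨ ((R ∧ Q) ↔ Q))):
    T ¬((Q → P) ∨ ((R ∧ Q) ↔ Q)): α-rule — add F (Q → P), F ((R ∧ Q) ↔ Q).
    F (Q → P): α-rule — add T Q, F P.
    F ((R ∧ Q) ↔ Q): β-rule — branch into T (R ∧ Q), F Q  //  F (R ∧ Q), T Q.
      branch 2.1 (add T (R ∧ Q), F Q):
        × closes — contains both Q and ¬Q.
      branch 2.2 (add F (R ∧ Q), T Q):
        F (R ∧ Q): β-rule — branch into F R  //  F Q.
          branch 2.2.1 (add F R):
            ○ open, literals {P=F, Q=T, R=F}.
          branch 2.2.2 (add F Q):
            × closes — contains both Q and ¬Q.
2 branches closed, 2 open.
Each open branch fixes some atoms; the unmentioned ones are free. Counting distinct full assignments: branch {P=T, Q=F} (R) contributes 2 new; branch {P=F, Q=T, R=F} (none free) contributes 1 new. Total: 3.

3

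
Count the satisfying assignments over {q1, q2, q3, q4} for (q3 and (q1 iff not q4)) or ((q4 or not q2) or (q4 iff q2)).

13

Initial set: {T ((q3 and (q1 iff not q4)) or ((q4 or not q2) or (q4 iff q2)))}.
T ((q3 and (q1 iff not q4)) or ((q4 or not q2) or (q4 iff q2))): β-rule — branch into T (q3 and (q1 iff not q4))  //  T ((q4 or not q2) or (q4 iff q2)).
  branch 1 (add T (q3 and (q1 iff not q4))):
    T (q3 and (q1 iff not q4)): α-rule — add T q3, T (q1 iff not q4).
    T (q1 iff not q4): β-rule — branch into T q1, T not q4  //  F q1, F not q4.
      branch 1.1 (add T q1, T not q4):
        ○ open, literals {q1=1, q3=1, q4=0}.
      branch 1.2 (add F q1, F not q4):
        ○ open, literals {q1=0, q3=1, q4=1}.
  branch 2 (add T ((q4 or not q2) or (q4 iff q2))):
    T ((q4 or not q2) or (q4 iff q2)): β-rule — branch into T (q4 or not q2)  //  T (q4 iff q2).
      branch 2.1 (add T (q4 or not q2)):
        T (q4 or not q2): β-rule — branch into T q4  //  T not q2.
          branch 2.1.1 (add T q4):
            ○ open, literals {q4=1}.
          branch 2.1.2 (add T not q2):
            ○ open, literals {q2=0}.
      branch 2.2 (add T (q4 iff q2)):
        T (q4 iff q2): β-rule — branch into T q4, T q2  //  F q4, F q2.
          branch 2.2.1 (add T q4, T q2):
            ○ open, literals {q2=1, q4=1}.
          branch 2.2.2 (add F q4, F q2):
            ○ open, literals {q2=0, q4=0}.
0 branches closed, 6 open.
Each open branch fixes some atoms; the unmentioned ones are free. Counting distinct full assignments: branch {q1=1, q3=1, q4=0} (q2) contributes 2 new; branch {q1=0, q3=1, q4=1} (q2) contributes 2 new; branch {q4=1} (q1, q2, q3) contributes 6 new; branch {q2=0} (q1, q3, q4) contributes 3 new; branch {q2=1, q4=1} (q1, q3) contributes 0 new; branch {q2=0, q4=0} (q1, q3) contributes 0 new. Total: 13.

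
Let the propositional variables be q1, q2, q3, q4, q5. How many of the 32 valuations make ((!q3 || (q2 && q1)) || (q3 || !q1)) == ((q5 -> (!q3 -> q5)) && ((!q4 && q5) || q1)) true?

Initial set: {(((!q3 || (q2 && q1)) || (q3 || !q1)) == ((q5 -> (!q3 -> q5)) && ((!q4 && q5) || q1)))}.
(((!q3 || (q2 && q1)) || (q3 || !q1)) == ((q5 -> (!q3 -> q5)) && ((!q4 && q5) || q1))): β-rule — branch into ((!q3 || (q2 && q1)) || (q3 || !q1)), ((q5 -> (!q3 -> q5)) && ((!q4 && q5) || q1))  //  !((!q3 || (q2 && q1)) || (q3 || !q1)), !((q5 -> (!q3 -> q5)) && ((!q4 && q5) || q1)).
  branch 1 (add ((!q3 || (q2 && q1)) || (q3 || !q1)), ((q5 -> (!q3 -> q5)) && ((!q4 && q5) || q1))):
    ((q5 -> (!q3 -> q5)) && ((!q4 && q5) || q1)): α-rule — add (q5 -> (!q3 -> q5)), ((!q4 && q5) || q1).
    ((!q3 || (q2 && q1)) || (q3 || !q1)): β-rule — branch into (!q3 || (q2 && q1))  //  (q3 || !q1).
      branch 1.1 (add (!q3 || (q2 && q1))):
        (q5 -> (!q3 -> q5)): β-rule — branch into !q5  //  (!q3 -> q5).
          branch 1.1.1 (add !q5):
            ((!q4 && q5) || q1): β-rule — branch into (!q4 && q5)  //  q1.
              branch 1.1.1.1 (add (!q4 && q5)):
                (!q4 && q5): α-rule — add !q4, q5.
                × closes — contains both q5 and !q5.
              branch 1.1.1.2 (add q1):
                (!q3 || (q2 && q1)): β-rule — branch into !q3  //  (q2 && q1).
                  branch 1.1.1.2.1 (add !q3):
                    ○ open, literals {q1=1, q3=0, q5=0}.
                  branch 1.1.1.2.2 (add (q2 && q1)):
                    (q2 && q1): α-rule — add q2, q1.
                    ○ open, literals {q1=1, q2=1, q5=0}.
          branch 1.1.2 (add (!q3 -> q5)):
            ((!q4 && q5) || q1): β-rule — branch into (!q4 && q5)  //  q1.
              branch 1.1.2.1 (add (!q4 && q5)):
                (!q4 && q5): α-rule — add !q4, q5.
                (!q3 || (q2 && q1)): β-rule — branch into !q3  //  (q2 && q1).
                  branch 1.1.2.1.1 (add !q3):
                    (!q3 -> q5): β-rule — branch into !!q3  //  q5.
                      branch 1.1.2.1.1.1 (add !!q3):
                        × closes — contains both q3 and !q3.
                      branch 1.1.2.1.1.2 (add q5):
                        ○ open, literals {q3=0, q4=0, q5=1}.
                  branch 1.1.2.1.2 (add (q2 && q1)):
                    (q2 && q1): α-rule — add q2, q1.
                    (!q3 -> q5): β-rule — branch into !!q3  //  q5.
                      branch 1.1.2.1.2.1 (add !!q3):
                        ○ open, literals {q1=1, q2=1, q3=1, q4=0, q5=1}.
                      branch 1.1.2.1.2.2 (add q5):
                        ○ open, literals {q1=1, q2=1, q4=0, q5=1}.
              branch 1.1.2.2 (add q1):
                (!q3 || (q2 && q1)): β-rule — branch into !q3  //  (q2 && q1).
                  branch 1.1.2.2.1 (add !q3):
                    (!q3 -> q5): β-rule — branch into !!q3  //  q5.
                      branch 1.1.2.2.1.1 (add !!q3):
                        × closes — contains both q3 and !q3.
                      branch 1.1.2.2.1.2 (add q5):
                        ○ open, literals {q1=1, q3=0, q5=1}.
                  branch 1.1.2.2.2 (add (q2 && q1)):
                    (q2 && q1): α-rule — add q2, q1.
                    (!q3 -> q5): β-rule — branch into !!q3  //  q5.
                      branch 1.1.2.2.2.1 (add !!q3):
                        ○ open, literals {q1=1, q2=1, q3=1}.
                      branch 1.1.2.2.2.2 (add q5):
                        ○ open, literals {q1=1, q2=1, q5=1}.
      branch 1.2 (add (q3 || !q1)):
        (q5 -> (!q3 -> q5)): β-rule — branch into !q5  //  (!q3 -> q5).
          branch 1.2.1 (add !q5):
            ((!q4 && q5) || q1): β-rule — branch into (!q4 && q5)  //  q1.
              branch 1.2.1.1 (add (!q4 && q5)):
                (!q4 && q5): α-rule — add !q4, q5.
                × closes — contains both q5 and !q5.
              branch 1.2.1.2 (add q1):
                (q3 || !q1): β-rule — branch into q3  //  !q1.
                  branch 1.2.1.2.1 (add q3):
                    ○ open, literals {q1=1, q3=1, q5=0}.
                  branch 1.2.1.2.2 (add !q1):
                    × closes — contains both q1 and !q1.
          branch 1.2.2 (add (!q3 -> q5)):
            ((!q4 && q5) || q1): β-rule — branch into (!q4 && q5)  //  q1.
              branch 1.2.2.1 (add (!q4 && q5)):
                (!q4 && q5): α-rule — add !q4, q5.
                (q3 || !q1): β-rule — branch into q3  //  !q1.
                  branch 1.2.2.1.1 (add q3):
                    (!q3 -> q5): β-rule — branch into !!q3  //  q5.
                      branch 1.2.2.1.1.1 (add !!q3):
                        ○ open, literals {q3=1, q4=0, q5=1}.
                      branch 1.2.2.1.1.2 (add q5):
                        ○ open, literals {q3=1, q4=0, q5=1}.
                  branch 1.2.2.1.2 (add !q1):
                    (!q3 -> q5): β-rule — branch into !!q3  //  q5.
                      branch 1.2.2.1.2.1 (add !!q3):
                        ○ open, literals {q1=0, q3=1, q4=0, q5=1}.
                      branch 1.2.2.1.2.2 (add q5):
                        ○ open, literals {q1=0, q4=0, q5=1}.
              branch 1.2.2.2 (add q1):
                (q3 || !q1): β-rule — branch into q3  //  !q1.
                  branch 1.2.2.2.1 (add q3):
                    (!q3 -> q5): β-rule — branch into !!q3  //  q5.
                      branch 1.2.2.2.1.1 (add !!q3):
                        ○ open, literals {q1=1, q3=1}.
                      branch 1.2.2.2.1.2 (add q5):
                        ○ open, literals {q1=1, q3=1, q5=1}.
                  branch 1.2.2.2.2 (add !q1):
                    × closes — contains both q1 and !q1.
  branch 2 (add !((!q3 || (q2 && q1)) || (q3 || !q1)), !((q5 -> (!q3 -> q5)) && ((!q4 && q5) || q1))):
    !((!q3 || (q2 && q1)) || (q3 || !q1)): α-rule — add !(!q3 || (q2 && q1)), !(q3 || !q1).
    !(!q3 || (q2 && q1)): α-rule — add !!q3, !(q2 && q1).
    !(q3 || !q1): α-rule — add !q3, !!q1.
    × closes — contains both q3 and !q3.
7 branches closed, 15 open.
Each open branch fixes some atoms; the unmentioned ones are free. Counting distinct full assignments: branch {q1=1, q3=0, q5=0} (q2, q4) contributes 4 new; branch {q1=1, q2=1, q5=0} (q3, q4) contributes 2 new; branch {q3=0, q4=0, q5=1} (q1, q2) contributes 4 new; branch {q1=1, q2=1, q3=1, q4=0, q5=1} (none free) contributes 1 new; branch {q1=1, q2=1, q4=0, q5=1} (q3) contributes 0 new; branch {q1=1, q3=0, q5=1} (q2, q4) contributes 2 new; branch {q1=1, q2=1, q3=1} (q4, q5) contributes 1 new; branch {q1=1, q2=1, q5=1} (q3, q4) contributes 0 new; branch {q1=1, q3=1, q5=0} (q2, q4) contributes 2 new; branch {q3=1, q4=0, q5=1} (q1, q2) contributes 3 new; branch {q3=1, q4=0, q5=1} (q1, q2) contributes 0 new; branch {q1=0, q3=1, q4=0, q5=1} (q2) contributes 0 new; branch {q1=0, q4=0, q5=1} (q2, q3) contributes 0 new; branch {q1=1, q3=1} (q2, q4, q5) contributes 1 new; branch {q1=1, q3=1, q5=1} (q2, q4) contributes 0 new. Total: 20.

20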